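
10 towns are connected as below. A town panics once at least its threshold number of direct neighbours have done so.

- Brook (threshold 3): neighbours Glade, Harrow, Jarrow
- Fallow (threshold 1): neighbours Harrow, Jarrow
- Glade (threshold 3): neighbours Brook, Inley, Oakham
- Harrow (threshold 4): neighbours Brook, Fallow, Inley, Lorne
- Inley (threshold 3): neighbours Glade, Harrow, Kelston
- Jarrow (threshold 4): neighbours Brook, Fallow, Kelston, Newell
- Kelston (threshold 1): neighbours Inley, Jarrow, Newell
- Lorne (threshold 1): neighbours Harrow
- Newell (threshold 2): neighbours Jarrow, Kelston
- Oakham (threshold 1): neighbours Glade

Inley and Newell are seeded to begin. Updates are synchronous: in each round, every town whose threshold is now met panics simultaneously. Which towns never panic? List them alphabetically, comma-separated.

Round 1 — Inley, Newell panic (initial).
Round 2 — checking thresholds:
  Glade: 1 of 3 neighbours < 3, below threshold.
  Harrow: 1 of 4 neighbours < 4, below threshold.
  Jarrow: 1 of 4 neighbours < 4, below threshold.
  Kelston: 2 of 3 neighbours ≥ 1, panics.
Round 3 — no new panics; cascade stops.

Brook, Fallow, Glade, Harrow, Jarrow, Lorne, Oakham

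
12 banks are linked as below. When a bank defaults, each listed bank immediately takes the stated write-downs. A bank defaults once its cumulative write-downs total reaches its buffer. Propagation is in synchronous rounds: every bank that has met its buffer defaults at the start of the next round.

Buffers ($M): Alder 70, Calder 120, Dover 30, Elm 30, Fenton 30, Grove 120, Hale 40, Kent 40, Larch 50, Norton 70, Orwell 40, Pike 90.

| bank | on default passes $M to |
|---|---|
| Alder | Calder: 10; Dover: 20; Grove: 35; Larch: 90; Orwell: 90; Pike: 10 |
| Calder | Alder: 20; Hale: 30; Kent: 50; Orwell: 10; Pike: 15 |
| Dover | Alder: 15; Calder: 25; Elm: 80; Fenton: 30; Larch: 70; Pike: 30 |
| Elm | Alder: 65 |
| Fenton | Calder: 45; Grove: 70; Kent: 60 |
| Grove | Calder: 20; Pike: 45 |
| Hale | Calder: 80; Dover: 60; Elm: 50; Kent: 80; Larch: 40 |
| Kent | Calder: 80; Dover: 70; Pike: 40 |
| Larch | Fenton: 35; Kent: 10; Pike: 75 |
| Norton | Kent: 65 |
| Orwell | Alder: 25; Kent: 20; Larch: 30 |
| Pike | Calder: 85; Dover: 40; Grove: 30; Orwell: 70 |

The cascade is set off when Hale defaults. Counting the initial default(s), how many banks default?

Round 1 — Hale defaults (initial).
  Calder: +80 → 80 < 120
  Dover: +60 → 60 ≥ 30
  Elm: +50 → 50 ≥ 30
  Kent: +80 → 80 ≥ 40
  Larch: +40 → 40 < 50
Round 2 — Dover, Elm, Kent default.
  Alder: +15+65 → 80 ≥ 70
  Calder: +25+80 → 185 ≥ 120
  Fenton: +30 → 30 ≥ 30
  Larch: +70 → 110 ≥ 50
  Pike: +30+40 → 70 < 90
Round 3 — Alder, Calder, Fenton, Larch default.
  Grove: +35+70 → 105 < 120
  Orwell: +90+10 → 100 ≥ 40
  Pike: +10+15+75 → 170 ≥ 90
Round 4 — Orwell, Pike default.
  Grove: +30 → 135 ≥ 120
Round 5 — Grove defaults.
No further defaults.

11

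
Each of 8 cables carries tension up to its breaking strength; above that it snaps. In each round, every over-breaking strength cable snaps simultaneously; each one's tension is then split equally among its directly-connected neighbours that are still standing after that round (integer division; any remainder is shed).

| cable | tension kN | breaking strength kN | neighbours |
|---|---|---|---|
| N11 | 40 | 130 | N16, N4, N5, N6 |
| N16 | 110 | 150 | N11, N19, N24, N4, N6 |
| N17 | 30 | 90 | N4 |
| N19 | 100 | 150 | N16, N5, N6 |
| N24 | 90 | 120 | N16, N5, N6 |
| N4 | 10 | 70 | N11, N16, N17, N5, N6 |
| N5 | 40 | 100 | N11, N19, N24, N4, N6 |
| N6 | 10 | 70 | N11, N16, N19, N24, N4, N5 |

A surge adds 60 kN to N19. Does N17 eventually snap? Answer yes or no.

Round 1 — N19 at 160 > 150. N19 snaps.
  N19 sheds 160 kN to N16, N5, N6: 53 each (1 lost).
    N16: 110+53 = 163 > 150
    N5: 40+53 = 93 ≤ 100
    N6: 10+53 = 63 ≤ 70
Round 2 — N16 snaps.
  N16 sheds 163 kN to N11, N24, N4, N6: 40 each (3 lost).
    N11: 40+40 = 80 ≤ 130
    N24: 90+40 = 130 > 120
    N4: 10+40 = 50 ≤ 70
    N6: 63+40 = 103 > 70
Round 3 — N24, N6 snap.
  N24 sheds 130 kN to N5: 130 each.
    N5: 93+130 = 223 > 100
  N6 sheds 103 kN to N11, N4, N5: 34 each (1 lost).
    N11: 80+34 = 114 ≤ 130
    N4: 50+34 = 84 > 70
    N5: 223+34 = 257 > 100
Round 4 — N4, N5 snap.
  N4 sheds 84 kN to N11, N17: 42 each.
    N11: 114+42 = 156 > 130
    N17: 30+42 = 72 ≤ 90
  N5 sheds 257 kN to N11: 257 each.
    N11: 156+257 = 413 > 130
Round 5 — N11 snaps.
  N11 sheds 413 kN: no online neighbours, lost.
No further breaks.

no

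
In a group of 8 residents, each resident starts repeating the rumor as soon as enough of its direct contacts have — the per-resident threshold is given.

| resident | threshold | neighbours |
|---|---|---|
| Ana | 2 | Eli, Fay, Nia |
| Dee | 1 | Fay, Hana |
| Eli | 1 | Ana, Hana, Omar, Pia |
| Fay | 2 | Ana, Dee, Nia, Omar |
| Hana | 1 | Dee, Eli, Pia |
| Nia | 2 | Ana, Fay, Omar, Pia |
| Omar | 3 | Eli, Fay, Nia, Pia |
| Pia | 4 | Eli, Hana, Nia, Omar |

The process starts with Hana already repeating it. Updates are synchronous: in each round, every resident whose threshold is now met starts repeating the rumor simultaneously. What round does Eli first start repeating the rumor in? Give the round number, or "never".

Round 1 — Hana starts repeating the rumor (initial).
Round 2 — checking thresholds:
  Dee: 1 of 2 neighbours ≥ 1, starts repeating the rumor.
  Eli: 1 of 4 neighbours ≥ 1, starts repeating the rumor.
  Pia: 1 of 4 neighbours < 4, holds.
Round 3 — no new spreads; cascade stops.

2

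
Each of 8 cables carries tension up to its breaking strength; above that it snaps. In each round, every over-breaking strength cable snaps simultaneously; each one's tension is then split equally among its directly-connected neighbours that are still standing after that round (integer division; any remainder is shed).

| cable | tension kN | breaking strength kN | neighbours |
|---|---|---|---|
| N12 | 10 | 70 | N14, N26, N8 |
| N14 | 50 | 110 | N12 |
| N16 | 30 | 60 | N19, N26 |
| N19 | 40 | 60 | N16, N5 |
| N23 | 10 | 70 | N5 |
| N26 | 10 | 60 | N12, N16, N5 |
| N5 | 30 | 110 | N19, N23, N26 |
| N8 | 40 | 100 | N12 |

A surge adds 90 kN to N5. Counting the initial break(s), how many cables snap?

7

Round 1 — N5 at 120 > 110. N5 snaps.
  N5 sheds 120 kN to N19, N23, N26: 40 each.
    N19: 40+40 = 80 > 60
    N23: 10+40 = 50 ≤ 70
    N26: 10+40 = 50 ≤ 60
Round 2 — N19 snaps.
  N19 sheds 80 kN to N16: 80 each.
    N16: 30+80 = 110 > 60
Round 3 — N16 snaps.
  N16 sheds 110 kN to N26: 110 each.
    N26: 50+110 = 160 > 60
Round 4 — N26 snaps.
  N26 sheds 160 kN to N12: 160 each.
    N12: 10+160 = 170 > 70
Round 5 — N12 snaps.
  N12 sheds 170 kN to N14, N8: 85 each.
    N14: 50+85 = 135 > 110
    N8: 40+85 = 125 > 100
Round 6 — N14, N8 snap.
  N14 sheds 135 kN: no online neighbours, lost.
  N8 sheds 125 kN: no online neighbours, lost.
No further breaks.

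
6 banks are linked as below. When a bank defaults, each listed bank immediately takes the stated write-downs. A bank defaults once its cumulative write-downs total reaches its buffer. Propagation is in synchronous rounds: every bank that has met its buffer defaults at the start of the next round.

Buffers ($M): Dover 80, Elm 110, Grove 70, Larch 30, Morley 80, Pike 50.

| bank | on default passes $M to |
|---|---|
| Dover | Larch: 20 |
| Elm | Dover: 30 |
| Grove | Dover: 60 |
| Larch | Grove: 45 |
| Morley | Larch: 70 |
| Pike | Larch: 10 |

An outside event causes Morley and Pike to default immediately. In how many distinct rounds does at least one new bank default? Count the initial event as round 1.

2

Round 1 — Morley, Pike default (initial).
  Larch: +70+10 → 80 ≥ 30
Round 2 — Larch defaults.
  Grove: +45 → 45 < 70
No further defaults.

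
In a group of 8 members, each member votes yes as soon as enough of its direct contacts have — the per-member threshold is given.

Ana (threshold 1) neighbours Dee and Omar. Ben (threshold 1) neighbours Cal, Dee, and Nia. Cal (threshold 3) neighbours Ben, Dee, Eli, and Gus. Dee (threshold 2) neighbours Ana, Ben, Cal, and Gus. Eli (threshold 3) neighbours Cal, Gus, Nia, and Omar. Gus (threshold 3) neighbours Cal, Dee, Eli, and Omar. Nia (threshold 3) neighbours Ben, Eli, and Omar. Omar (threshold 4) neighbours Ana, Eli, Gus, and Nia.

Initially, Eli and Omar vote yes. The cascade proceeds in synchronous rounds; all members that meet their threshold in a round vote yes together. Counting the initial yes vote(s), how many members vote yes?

Round 1 — Eli, Omar vote yes (initial).
Round 2 — checking thresholds:
  Ana: 1 of 2 neighbours ≥ 1, votes yes.
  Cal: 1 of 4 neighbours < 3, not yet.
  Gus: 2 of 4 neighbours < 3, not yet.
  Nia: 2 of 3 neighbours < 3, not yet.
Round 3 — no new yes votes; cascade stops.

3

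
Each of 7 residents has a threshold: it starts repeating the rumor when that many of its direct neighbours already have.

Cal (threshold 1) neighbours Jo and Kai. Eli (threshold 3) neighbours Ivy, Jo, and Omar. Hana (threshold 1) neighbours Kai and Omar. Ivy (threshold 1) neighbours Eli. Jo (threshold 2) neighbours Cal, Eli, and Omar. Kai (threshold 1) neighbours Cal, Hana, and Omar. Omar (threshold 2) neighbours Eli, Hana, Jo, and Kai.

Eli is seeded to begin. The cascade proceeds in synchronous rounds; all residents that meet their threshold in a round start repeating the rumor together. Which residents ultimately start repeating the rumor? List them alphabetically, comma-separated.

Round 1 — Eli starts repeating the rumor (initial).
Round 2 — checking thresholds:
  Ivy: 1 of 1 neighbours ≥ 1, starts repeating the rumor.
  Jo: 1 of 3 neighbours < 2, below threshold.
  Omar: 1 of 4 neighbours < 2, below threshold.
Round 3 — no new spreads; cascade stops.

Eli, Ivy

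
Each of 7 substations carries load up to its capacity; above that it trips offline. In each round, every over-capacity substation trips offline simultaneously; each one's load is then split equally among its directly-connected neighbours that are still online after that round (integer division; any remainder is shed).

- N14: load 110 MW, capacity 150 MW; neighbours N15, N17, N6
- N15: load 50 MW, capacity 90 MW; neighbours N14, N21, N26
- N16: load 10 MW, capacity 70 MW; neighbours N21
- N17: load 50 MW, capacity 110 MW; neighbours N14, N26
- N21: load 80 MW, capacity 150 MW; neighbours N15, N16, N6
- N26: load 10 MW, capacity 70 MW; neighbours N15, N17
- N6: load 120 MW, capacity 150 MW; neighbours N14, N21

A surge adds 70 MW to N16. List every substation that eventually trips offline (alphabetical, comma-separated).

N14, N15, N16, N17, N21, N26, N6

Round 1 — N16 at 80 > 70. N16 trips offline.
  N16 sheds 80 MW to N21: 80 each.
    N21: 80+80 = 160 > 150
Round 2 — N21 trips offline.
  N21 sheds 160 MW to N15, N6: 80 each.
    N15: 50+80 = 130 > 90
    N6: 120+80 = 200 > 150
Round 3 — N15, N6 trip offline.
  N15 sheds 130 MW to N14, N26: 65 each.
    N14: 110+65 = 175 > 150
    N26: 10+65 = 75 > 70
  N6 sheds 200 MW to N14: 200 each.
    N14: 175+200 = 375 > 150
Round 4 — N14, N26 trip offline.
  N14 sheds 375 MW to N17: 375 each.
    N17: 50+375 = 425 > 110
  N26 sheds 75 MW to N17: 75 each.
    N17: 425+75 = 500 > 110
Round 5 — N17 trips offline.
  N17 sheds 500 MW: no online neighbours, lost.
No further trips.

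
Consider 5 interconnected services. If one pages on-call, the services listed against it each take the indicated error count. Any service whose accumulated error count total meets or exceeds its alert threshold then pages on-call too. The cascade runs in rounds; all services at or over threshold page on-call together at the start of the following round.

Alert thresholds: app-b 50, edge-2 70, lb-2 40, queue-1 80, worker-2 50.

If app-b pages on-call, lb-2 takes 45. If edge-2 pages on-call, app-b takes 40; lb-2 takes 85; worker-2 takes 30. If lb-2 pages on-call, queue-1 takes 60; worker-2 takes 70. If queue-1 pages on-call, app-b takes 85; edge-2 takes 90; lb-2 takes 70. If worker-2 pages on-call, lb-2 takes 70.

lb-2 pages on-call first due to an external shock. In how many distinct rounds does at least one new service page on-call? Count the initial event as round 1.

Round 1 — lb-2 pages on-call (initial).
  queue-1: +60 → 60 < 80
  worker-2: +70 → 70 ≥ 50
Round 2 — worker-2 pages on-call.
No further pages.

2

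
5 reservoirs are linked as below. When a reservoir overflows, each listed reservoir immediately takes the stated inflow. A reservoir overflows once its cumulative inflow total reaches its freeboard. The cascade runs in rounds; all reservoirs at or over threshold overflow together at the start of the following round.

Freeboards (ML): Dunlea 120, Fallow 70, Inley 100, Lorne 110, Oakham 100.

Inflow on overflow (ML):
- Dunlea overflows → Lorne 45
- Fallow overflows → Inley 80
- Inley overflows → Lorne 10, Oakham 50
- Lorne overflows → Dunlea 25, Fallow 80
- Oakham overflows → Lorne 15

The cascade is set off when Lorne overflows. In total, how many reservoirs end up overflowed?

Round 1 — Lorne overflows (initial).
  Dunlea: +25 → 25 < 120
  Fallow: +80 → 80 ≥ 70
Round 2 — Fallow overflows.
  Inley: +80 → 80 < 100
No further overflows.

2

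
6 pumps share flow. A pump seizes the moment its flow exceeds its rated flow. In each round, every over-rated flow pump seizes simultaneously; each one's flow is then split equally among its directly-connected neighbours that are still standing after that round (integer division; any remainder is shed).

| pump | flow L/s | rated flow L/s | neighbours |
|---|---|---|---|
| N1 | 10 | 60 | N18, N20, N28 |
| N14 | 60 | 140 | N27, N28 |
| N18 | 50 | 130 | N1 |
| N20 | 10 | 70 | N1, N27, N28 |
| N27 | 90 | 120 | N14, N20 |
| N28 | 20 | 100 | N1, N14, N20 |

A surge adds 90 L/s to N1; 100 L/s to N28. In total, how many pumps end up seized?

Round 1 — N1 at 100 > 60; N28 at 120 > 100. N1, N28 seize.
  N1 sheds 100 L/s to N18, N20: 50 each.
    N18: 50+50 = 100 ≤ 130
    N20: 10+50 = 60 ≤ 70
  N28 sheds 120 L/s to N14, N20: 60 each.
    N14: 60+60 = 120 ≤ 140
    N20: 60+60 = 120 > 70
Round 2 — N20 seizes.
  N20 sheds 120 L/s to N27: 120 each.
    N27: 90+120 = 210 > 120
Round 3 — N27 seizes.
  N27 sheds 210 L/s to N14: 210 each.
    N14: 120+210 = 330 > 140
Round 4 — N14 seizes.
  N14 sheds 330 L/s: no online neighbours, lost.
No further seizures.

5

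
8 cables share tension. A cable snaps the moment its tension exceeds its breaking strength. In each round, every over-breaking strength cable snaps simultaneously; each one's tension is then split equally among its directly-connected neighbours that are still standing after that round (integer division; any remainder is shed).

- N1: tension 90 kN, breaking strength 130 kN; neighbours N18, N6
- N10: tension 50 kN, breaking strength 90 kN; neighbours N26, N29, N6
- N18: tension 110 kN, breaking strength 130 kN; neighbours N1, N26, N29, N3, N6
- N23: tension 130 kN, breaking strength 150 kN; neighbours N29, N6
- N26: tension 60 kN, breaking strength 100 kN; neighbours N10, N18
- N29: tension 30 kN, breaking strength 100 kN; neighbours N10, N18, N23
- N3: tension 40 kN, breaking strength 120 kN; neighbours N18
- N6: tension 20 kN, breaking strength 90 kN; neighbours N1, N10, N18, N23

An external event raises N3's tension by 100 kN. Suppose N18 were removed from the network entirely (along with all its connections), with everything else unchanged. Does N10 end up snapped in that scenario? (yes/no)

no

With N18 removed:
Round 1 — N3 at 140 > 120. N3 snaps.
  N3 sheds 140 kN: no online neighbours, lost.
No further breaks.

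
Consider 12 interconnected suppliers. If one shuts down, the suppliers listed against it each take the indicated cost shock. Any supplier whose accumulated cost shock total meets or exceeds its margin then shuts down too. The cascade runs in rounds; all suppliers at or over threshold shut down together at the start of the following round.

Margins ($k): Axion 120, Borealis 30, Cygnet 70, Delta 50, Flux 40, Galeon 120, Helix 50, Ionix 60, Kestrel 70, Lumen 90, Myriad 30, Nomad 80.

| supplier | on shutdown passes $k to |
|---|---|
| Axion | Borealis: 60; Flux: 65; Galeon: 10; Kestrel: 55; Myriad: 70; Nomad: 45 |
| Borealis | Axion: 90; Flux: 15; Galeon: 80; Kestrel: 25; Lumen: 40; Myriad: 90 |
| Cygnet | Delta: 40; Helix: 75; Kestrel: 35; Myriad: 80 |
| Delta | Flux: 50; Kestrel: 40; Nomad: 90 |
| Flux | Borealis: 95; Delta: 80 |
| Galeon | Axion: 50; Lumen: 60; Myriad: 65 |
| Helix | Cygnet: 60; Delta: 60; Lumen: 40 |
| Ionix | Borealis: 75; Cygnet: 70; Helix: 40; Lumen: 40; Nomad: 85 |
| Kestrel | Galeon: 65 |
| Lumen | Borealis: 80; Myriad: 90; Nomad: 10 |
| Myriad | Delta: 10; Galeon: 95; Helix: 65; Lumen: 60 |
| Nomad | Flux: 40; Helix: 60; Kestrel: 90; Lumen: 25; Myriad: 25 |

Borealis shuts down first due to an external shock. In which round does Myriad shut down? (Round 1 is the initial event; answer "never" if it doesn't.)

2

Round 1 — Borealis shuts down (initial).
  Axion: +90 → 90 < 120
  Flux: +15 → 15 < 40
  Galeon: +80 → 80 < 120
  Kestrel: +25 → 25 < 70
  Lumen: +40 → 40 < 90
  Myriad: +90 → 90 ≥ 30
Round 2 — Myriad shuts down.
  Delta: +10 → 10 < 50
  Galeon: +95 → 175 ≥ 120
  Helix: +65 → 65 ≥ 50
  Lumen: +60 → 100 ≥ 90
Round 3 — Galeon, Helix, Lumen shut down.
  Axion: +50 → 140 ≥ 120
  Cygnet: +60 → 60 < 70
  Delta: +60 → 70 ≥ 50
  Nomad: +10 → 10 < 80
Round 4 — Axion, Delta shut down.
  Flux: +65+50 → 130 ≥ 40
  Kestrel: +55+40 → 120 ≥ 70
  Nomad: +45+90 → 145 ≥ 80
Round 5 — Flux, Kestrel, Nomad shut down.
No further shutdowns.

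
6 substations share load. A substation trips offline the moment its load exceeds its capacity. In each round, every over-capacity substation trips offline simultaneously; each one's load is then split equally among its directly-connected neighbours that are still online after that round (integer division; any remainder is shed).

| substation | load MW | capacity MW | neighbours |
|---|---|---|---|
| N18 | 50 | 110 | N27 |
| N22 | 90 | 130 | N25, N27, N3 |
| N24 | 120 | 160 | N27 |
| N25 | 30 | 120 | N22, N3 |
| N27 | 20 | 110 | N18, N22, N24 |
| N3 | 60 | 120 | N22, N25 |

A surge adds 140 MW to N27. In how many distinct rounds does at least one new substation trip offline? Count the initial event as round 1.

4

Round 1 — N27 at 160 > 110. N27 trips offline.
  N27 sheds 160 MW to N18, N22, N24: 53 each (1 lost).
    N18: 50+53 = 103 ≤ 110
    N22: 90+53 = 143 > 130
    N24: 120+53 = 173 > 160
Round 2 — N22, N24 trip offline.
  N22 sheds 143 MW to N25, N3: 71 each (1 lost).
    N25: 30+71 = 101 ≤ 120
    N3: 60+71 = 131 > 120
  N24 sheds 173 MW: no online neighbours, lost.
Round 3 — N3 trips offline.
  N3 sheds 131 MW to N25: 131 each.
    N25: 101+131 = 232 > 120
Round 4 — N25 trips offline.
  N25 sheds 232 MW: no online neighbours, lost.
No further trips.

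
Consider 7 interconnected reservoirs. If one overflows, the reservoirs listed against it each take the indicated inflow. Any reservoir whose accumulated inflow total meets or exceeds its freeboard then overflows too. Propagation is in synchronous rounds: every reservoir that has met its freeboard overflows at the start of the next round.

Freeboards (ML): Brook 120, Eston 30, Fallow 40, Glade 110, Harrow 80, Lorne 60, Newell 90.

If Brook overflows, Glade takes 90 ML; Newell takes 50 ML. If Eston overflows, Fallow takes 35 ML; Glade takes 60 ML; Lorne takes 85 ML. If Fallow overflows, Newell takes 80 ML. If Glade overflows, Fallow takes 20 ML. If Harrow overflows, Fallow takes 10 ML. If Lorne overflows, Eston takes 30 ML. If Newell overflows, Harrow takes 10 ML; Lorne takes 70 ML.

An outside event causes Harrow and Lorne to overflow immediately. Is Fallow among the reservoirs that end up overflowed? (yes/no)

Round 1 — Harrow, Lorne overflow (initial).
  Eston: +30 → 30 ≥ 30
  Fallow: +10 → 10 < 40
Round 2 — Eston overflows.
  Fallow: +35 → 45 ≥ 40
  Glade: +60 → 60 < 110
Round 3 — Fallow overflows.
  Newell: +80 → 80 < 90
No further overflows.

yes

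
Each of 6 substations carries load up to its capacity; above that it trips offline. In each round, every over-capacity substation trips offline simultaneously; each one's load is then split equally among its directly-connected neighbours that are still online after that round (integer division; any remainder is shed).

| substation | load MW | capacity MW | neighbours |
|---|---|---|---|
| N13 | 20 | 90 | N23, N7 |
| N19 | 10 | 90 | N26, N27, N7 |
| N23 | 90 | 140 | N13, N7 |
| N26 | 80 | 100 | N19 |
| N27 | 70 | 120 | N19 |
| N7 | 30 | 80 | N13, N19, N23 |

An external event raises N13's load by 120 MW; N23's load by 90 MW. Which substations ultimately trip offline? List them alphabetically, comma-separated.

N13, N19, N23, N26, N27, N7

Round 1 — N13 at 140 > 90; N23 at 180 > 140. N13, N23 trip offline.
  N13 sheds 140 MW to N7: 140 each.
    N7: 30+140 = 170 > 80
  N23 sheds 180 MW to N7: 180 each.
    N7: 170+180 = 350 > 80
Round 2 — N7 trips offline.
  N7 sheds 350 MW to N19: 350 each.
    N19: 10+350 = 360 > 90
Round 3 — N19 trips offline.
  N19 sheds 360 MW to N26, N27: 180 each.
    N26: 80+180 = 260 > 100
    N27: 70+180 = 250 > 120
Round 4 — N26, N27 trip offline.
  N26 sheds 260 MW: no online neighbours, lost.
  N27 sheds 250 MW: no online neighbours, lost.
No further trips.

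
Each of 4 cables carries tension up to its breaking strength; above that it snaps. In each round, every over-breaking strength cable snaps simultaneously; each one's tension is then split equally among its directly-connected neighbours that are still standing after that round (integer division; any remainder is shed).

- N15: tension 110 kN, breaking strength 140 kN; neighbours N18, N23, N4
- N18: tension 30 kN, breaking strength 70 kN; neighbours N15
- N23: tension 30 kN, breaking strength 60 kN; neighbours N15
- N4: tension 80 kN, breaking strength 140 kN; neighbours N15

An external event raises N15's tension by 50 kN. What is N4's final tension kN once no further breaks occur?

133

Round 1 — N15 at 160 > 140. N15 snaps.
  N15 sheds 160 kN to N18, N23, N4: 53 each (1 lost).
    N18: 30+53 = 83 > 70
    N23: 30+53 = 83 > 60
    N4: 80+53 = 133 ≤ 140
Round 2 — N18, N23 snap.
  N18 sheds 83 kN: no online neighbours, lost.
  N23 sheds 83 kN: no online neighbours, lost.
No further breaks.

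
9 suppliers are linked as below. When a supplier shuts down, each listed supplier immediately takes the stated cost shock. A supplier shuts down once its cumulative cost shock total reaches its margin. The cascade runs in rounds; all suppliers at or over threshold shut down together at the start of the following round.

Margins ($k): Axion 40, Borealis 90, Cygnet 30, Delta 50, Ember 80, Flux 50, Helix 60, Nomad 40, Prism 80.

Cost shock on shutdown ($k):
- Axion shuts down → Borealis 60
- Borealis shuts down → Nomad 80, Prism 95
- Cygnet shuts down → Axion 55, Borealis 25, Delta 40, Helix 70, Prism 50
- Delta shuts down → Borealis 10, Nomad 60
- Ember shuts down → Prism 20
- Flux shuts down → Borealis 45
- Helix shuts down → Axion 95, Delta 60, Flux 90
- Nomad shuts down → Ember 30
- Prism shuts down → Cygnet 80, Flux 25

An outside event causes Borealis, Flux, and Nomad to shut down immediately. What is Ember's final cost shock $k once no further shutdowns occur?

30

Round 1 — Borealis, Flux, Nomad shut down (initial).
  Ember: +30 → 30 < 80
  Prism: +95 → 95 ≥ 80
Round 2 — Prism shuts down.
  Cygnet: +80 → 80 ≥ 30
Round 3 — Cygnet shuts down.
  Axion: +55 → 55 ≥ 40
  Delta: +40 → 40 < 50
  Helix: +70 → 70 ≥ 60
Round 4 — Axion, Helix shut down.
  Delta: +60 → 100 ≥ 50
Round 5 — Delta shuts down.
No further shutdowns.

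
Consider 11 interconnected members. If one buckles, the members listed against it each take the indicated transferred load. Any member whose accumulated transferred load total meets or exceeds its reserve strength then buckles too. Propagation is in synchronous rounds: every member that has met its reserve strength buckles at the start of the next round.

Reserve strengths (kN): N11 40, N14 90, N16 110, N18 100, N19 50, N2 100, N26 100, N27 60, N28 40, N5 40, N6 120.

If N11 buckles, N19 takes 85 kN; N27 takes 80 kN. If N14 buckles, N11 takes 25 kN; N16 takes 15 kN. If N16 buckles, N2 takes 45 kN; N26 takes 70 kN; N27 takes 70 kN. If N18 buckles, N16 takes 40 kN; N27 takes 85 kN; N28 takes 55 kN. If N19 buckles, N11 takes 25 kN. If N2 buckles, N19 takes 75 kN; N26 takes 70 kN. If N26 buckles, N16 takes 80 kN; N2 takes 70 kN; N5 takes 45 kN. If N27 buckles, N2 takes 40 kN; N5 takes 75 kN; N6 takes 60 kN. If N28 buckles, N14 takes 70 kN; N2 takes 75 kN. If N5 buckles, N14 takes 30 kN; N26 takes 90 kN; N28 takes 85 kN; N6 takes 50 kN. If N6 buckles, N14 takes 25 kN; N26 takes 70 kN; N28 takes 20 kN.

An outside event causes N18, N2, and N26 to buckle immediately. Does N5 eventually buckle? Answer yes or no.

Round 1 — N18, N2, N26 buckle (initial).
  N16: +40+80 → 120 ≥ 110
  N19: +75 → 75 ≥ 50
  N27: +85 → 85 ≥ 60
  N28: +55 → 55 ≥ 40
  N5: +45 → 45 ≥ 40
Round 2 — N16, N19, N27, N28, N5 buckle.
  N11: +25 → 25 < 40
  N14: +70+30 → 100 ≥ 90
  N6: +60+50 → 110 < 120
Round 3 — N14 buckles.
  N11: +25 → 50 ≥ 40
Round 4 — N11 buckles.
No further bucklings.

yes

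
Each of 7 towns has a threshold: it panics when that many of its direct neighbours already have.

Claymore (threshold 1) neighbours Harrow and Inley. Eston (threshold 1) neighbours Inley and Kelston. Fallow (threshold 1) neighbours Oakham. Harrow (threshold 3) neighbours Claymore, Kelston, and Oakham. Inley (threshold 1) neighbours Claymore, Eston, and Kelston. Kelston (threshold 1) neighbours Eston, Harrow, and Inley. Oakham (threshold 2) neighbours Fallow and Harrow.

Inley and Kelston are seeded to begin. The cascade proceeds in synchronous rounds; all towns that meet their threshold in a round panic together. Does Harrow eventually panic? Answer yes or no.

Round 1 — Inley, Kelston panic (initial).
Round 2 — checking thresholds:
  Claymore: 1 of 2 neighbours ≥ 1, panics.
  Eston: 2 of 2 neighbours ≥ 1, panics.
  Harrow: 1 of 3 neighbours < 3, holds.
Round 3 — no new panics; cascade stops.

no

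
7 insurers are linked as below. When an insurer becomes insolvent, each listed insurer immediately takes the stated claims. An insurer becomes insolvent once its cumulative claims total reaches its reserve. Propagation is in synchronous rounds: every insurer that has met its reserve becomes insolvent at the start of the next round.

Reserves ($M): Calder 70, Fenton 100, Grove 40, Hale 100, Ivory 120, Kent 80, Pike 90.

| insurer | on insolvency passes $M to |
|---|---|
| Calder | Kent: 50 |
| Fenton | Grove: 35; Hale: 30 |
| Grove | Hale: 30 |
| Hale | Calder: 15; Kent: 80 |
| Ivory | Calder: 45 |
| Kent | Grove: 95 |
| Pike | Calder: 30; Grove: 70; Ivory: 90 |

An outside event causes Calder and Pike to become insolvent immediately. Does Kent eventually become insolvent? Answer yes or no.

Round 1 — Calder, Pike become insolvent (initial).
  Grove: +70 → 70 ≥ 40
  Ivory: +90 → 90 < 120
  Kent: +50 → 50 < 80
Round 2 — Grove becomes insolvent.
  Hale: +30 → 30 < 100
No further insolvencies.

no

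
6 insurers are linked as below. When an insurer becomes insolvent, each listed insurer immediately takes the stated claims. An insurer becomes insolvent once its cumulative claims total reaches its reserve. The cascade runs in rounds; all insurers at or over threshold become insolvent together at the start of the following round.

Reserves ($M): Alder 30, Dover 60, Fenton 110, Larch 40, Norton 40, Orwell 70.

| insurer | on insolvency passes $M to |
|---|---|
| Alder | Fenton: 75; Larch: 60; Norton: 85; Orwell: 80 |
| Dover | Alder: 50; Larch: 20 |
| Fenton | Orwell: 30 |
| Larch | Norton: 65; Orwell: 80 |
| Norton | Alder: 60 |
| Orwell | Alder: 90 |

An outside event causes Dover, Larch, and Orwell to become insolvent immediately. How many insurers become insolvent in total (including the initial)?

5

Round 1 — Dover, Larch, Orwell become insolvent (initial).
  Alder: +50+90 → 140 ≥ 30
  Norton: +65 → 65 ≥ 40
Round 2 — Alder, Norton become insolvent.
  Fenton: +75 → 75 < 110
No further insolvencies.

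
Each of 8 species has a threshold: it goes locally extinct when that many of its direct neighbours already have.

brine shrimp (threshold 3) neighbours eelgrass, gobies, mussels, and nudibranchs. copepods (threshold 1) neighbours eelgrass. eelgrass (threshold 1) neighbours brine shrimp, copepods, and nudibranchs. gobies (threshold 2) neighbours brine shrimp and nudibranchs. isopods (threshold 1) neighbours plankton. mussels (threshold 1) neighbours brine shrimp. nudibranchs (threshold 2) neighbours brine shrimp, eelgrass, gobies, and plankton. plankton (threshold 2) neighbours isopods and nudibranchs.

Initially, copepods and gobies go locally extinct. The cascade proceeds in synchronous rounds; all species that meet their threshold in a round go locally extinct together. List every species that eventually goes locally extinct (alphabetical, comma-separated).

Round 1 — copepods, gobies go locally extinct (initial).
Round 2 — checking thresholds:
  brine shrimp: 1 of 4 neighbours < 3, holds.
  eelgrass: 1 of 3 neighbours ≥ 1, goes locally extinct.
  nudibranchs: 1 of 4 neighbours < 2, holds.
Round 3 — checking thresholds:
  brine shrimp: 2 of 4 neighbours < 3, holds.
  nudibranchs: 2 of 4 neighbours ≥ 2, goes locally extinct.
Round 4 — checking thresholds:
  brine shrimp: 3 of 4 neighbours ≥ 3, goes locally extinct.
  plankton: 1 of 2 neighbours < 2, holds.
Round 5 — checking thresholds:
  mussels: 1 of 1 neighbours ≥ 1, goes locally extinct.
  plankton: 1 of 2 neighbours < 2, holds.
Round 6 — no new extinctions; cascade stops.

brine shrimp, copepods, eelgrass, gobies, mussels, nudibranchs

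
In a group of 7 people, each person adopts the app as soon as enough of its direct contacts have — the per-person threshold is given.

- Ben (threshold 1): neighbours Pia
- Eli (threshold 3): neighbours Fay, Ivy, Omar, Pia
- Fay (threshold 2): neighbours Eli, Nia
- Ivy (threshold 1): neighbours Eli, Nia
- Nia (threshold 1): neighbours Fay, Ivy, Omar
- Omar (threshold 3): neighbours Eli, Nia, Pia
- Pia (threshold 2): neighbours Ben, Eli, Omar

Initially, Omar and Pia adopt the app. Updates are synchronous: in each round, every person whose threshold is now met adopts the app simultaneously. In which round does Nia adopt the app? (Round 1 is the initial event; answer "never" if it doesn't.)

2

Round 1 — Omar, Pia adopt the app (initial).
Round 2 — checking thresholds:
  Ben: 1 of 1 neighbours ≥ 1, adopts the app.
  Eli: 2 of 4 neighbours < 3, below threshold.
  Nia: 1 of 3 neighbours ≥ 1, adopts the app.
Round 3 — checking thresholds:
  Eli: 2 of 4 neighbours < 3, below threshold.
  Fay: 1 of 2 neighbours < 2, below threshold.
  Ivy: 1 of 2 neighbours ≥ 1, adopts the app.
Round 4 — checking thresholds:
  Eli: 3 of 4 neighbours ≥ 3, adopts the app.
  Fay: 1 of 2 neighbours < 2, below threshold.
Round 5 — checking thresholds:
  Fay: 2 of 2 neighbours ≥ 2, adopts the app.
Round 6 — no new adoptions; cascade stops.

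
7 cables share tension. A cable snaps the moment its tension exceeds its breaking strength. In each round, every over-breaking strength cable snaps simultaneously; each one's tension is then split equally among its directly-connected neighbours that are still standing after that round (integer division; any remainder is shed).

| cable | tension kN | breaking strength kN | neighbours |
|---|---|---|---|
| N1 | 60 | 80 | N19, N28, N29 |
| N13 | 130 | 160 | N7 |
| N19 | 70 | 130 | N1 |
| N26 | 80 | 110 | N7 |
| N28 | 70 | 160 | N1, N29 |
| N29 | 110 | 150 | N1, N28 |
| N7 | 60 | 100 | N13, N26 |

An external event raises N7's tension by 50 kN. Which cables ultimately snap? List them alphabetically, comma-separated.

Round 1 — N7 at 110 > 100. N7 snaps.
  N7 sheds 110 kN to N13, N26: 55 each.
    N13: 130+55 = 185 > 160
    N26: 80+55 = 135 > 110
Round 2 — N13, N26 snap.
  N13 sheds 185 kN: no online neighbours, lost.
  N26 sheds 135 kN: no online neighbours, lost.
No further breaks.

N13, N26, N7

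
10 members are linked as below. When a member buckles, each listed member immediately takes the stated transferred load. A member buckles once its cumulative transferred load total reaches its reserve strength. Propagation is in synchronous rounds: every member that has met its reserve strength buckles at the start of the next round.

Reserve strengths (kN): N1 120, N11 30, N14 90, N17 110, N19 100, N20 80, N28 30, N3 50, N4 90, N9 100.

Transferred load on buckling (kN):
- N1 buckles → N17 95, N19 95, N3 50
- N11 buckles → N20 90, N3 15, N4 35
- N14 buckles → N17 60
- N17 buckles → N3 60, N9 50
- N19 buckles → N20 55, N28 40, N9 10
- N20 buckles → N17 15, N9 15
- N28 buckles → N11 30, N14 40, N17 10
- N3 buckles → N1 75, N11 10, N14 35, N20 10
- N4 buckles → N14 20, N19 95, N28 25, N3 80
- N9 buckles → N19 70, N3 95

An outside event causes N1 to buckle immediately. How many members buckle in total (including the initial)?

Round 1 — N1 buckles (initial).
  N17: +95 → 95 < 110
  N19: +95 → 95 < 100
  N3: +50 → 50 ≥ 50
Round 2 — N3 buckles.
  N11: +10 → 10 < 30
  N14: +35 → 35 < 90
  N20: +10 → 10 < 80
No further bucklings.

2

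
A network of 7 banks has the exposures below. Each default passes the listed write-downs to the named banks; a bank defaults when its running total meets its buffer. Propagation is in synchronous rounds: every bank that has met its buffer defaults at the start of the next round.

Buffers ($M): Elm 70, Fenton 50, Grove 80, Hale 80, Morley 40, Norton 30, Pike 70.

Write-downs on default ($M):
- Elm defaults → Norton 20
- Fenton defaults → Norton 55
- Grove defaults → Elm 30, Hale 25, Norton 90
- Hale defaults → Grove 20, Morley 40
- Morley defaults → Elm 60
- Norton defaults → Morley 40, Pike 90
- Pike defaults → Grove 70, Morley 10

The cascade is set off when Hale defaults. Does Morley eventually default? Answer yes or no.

yes

Round 1 — Hale defaults (initial).
  Grove: +20 → 20 < 80
  Morley: +40 → 40 ≥ 40
Round 2 — Morley defaults.
  Elm: +60 → 60 < 70
No further defaults.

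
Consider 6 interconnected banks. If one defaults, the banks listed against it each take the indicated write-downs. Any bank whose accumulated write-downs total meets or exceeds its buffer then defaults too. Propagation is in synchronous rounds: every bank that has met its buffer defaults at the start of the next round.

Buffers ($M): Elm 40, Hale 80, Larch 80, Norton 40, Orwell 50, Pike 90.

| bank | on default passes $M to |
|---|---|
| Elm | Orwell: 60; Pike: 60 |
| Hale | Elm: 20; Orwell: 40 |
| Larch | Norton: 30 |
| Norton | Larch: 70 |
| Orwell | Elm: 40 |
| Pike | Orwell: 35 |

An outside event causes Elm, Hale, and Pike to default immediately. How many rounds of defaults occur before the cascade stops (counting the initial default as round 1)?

Round 1 — Elm, Hale, Pike default (initial).
  Orwell: +60+40+35 → 135 ≥ 50
Round 2 — Orwell defaults.
No further defaults.

2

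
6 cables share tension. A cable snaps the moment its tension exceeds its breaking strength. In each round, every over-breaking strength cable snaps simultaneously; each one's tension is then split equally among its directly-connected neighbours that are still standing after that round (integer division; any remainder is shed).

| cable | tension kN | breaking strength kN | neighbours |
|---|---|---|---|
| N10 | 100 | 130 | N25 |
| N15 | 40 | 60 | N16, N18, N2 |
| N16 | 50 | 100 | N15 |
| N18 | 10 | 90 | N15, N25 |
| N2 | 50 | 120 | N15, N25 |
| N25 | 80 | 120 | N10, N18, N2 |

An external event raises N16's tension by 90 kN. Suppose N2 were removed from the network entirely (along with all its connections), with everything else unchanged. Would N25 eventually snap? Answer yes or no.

yes

With N2 removed:
Round 1 — N16 at 140 > 100. N16 snaps.
  N16 sheds 140 kN to N15: 140 each.
    N15: 40+140 = 180 > 60
Round 2 — N15 snaps.
  N15 sheds 180 kN to N18: 180 each.
    N18: 10+180 = 190 > 90
Round 3 — N18 snaps.
  N18 sheds 190 kN to N25: 190 each.
    N25: 80+190 = 270 > 120
Round 4 — N25 snaps.
  N25 sheds 270 kN to N10: 270 each.
    N10: 100+270 = 370 > 130
Round 5 — N10 snaps.
  N10 sheds 370 kN: no online neighbours, lost.
No further breaks.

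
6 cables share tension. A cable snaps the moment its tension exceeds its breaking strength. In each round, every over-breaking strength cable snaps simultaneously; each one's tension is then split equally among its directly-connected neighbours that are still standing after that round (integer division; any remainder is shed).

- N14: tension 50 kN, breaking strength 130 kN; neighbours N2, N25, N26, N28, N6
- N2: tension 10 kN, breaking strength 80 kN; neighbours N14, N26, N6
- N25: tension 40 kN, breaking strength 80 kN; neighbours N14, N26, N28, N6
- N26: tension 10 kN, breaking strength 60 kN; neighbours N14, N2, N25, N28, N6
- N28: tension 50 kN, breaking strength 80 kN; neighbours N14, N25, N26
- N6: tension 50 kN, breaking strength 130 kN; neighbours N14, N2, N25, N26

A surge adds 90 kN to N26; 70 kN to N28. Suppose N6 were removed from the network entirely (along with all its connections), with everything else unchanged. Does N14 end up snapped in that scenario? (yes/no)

yes

With N6 removed:
Round 1 — N26 at 100 > 60; N28 at 120 > 80. N26, N28 snap.
  N26 sheds 100 kN to N14, N2, N25: 33 each (1 lost).
    N14: 50+33 = 83 ≤ 130
    N2: 10+33 = 43 ≤ 80
    N25: 40+33 = 73 ≤ 80
  N28 sheds 120 kN to N14, N25: 60 each.
    N14: 83+60 = 143 > 130
    N25: 73+60 = 133 > 80
Round 2 — N14, N25 snap.
  N14 sheds 143 kN to N2: 143 each.
    N2: 43+143 = 186 > 80
  N25 sheds 133 kN: no online neighbours, lost.
Round 3 — N2 snaps.
  N2 sheds 186 kN: no online neighbours, lost.
No further breaks.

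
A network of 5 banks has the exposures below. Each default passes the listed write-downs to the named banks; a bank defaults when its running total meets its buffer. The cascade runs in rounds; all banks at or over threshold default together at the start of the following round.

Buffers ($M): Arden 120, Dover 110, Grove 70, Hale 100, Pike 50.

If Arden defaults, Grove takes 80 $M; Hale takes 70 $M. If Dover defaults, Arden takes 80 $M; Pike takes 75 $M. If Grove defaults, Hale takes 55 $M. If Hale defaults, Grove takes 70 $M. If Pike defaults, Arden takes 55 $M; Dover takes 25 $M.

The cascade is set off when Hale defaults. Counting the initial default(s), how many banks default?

Round 1 — Hale defaults (initial).
  Grove: +70 → 70 ≥ 70
Round 2 — Grove defaults.
No further defaults.

2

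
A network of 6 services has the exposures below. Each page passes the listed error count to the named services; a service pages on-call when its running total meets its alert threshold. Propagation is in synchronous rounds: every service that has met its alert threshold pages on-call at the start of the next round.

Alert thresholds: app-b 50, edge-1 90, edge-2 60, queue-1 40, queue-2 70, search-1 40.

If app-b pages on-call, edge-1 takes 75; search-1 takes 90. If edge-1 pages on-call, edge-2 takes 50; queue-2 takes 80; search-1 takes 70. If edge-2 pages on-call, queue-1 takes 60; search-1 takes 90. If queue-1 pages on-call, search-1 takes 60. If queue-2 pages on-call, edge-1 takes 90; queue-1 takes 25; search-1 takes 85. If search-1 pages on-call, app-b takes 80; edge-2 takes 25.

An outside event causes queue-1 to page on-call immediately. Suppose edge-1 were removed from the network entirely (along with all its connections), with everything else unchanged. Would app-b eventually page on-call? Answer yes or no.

yes

With edge-1 removed:
Round 1 — queue-1 pages on-call (initial).
  search-1: +60 → 60 ≥ 40
Round 2 — search-1 pages on-call.
  app-b: +80 → 80 ≥ 50
  edge-2: +25 → 25 < 60
Round 3 — app-b pages on-call.
No further pages.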